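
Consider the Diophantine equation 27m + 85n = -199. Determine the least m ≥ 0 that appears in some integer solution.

43

gcd(85, 27):
  85 = 3×27 + 4
  27 = 6×4 + 3
  4 = 1×3 + 1
  3 = 3×1
so gcd(85, 27) = 1.
1 divides -199, so solutions exist.
Back-substitute for Bézout coefficients:
  1 = 4 - 1×3
  ... = 27×(-22) + 85×(7)
Scale by -199/1 = -199: (m₀, n₀) = (4378, -1393).
General solution: m = 4378 + 85t, n = -1393 - 27t for integer t.
m ≥ 0: smallest is 4378 mod 85 = 43 (at t = -51), with n = -16.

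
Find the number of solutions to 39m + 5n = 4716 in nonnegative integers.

gcd(39, 5) = 1  (39 = 7×5 + 4, 5 = 1×4 + 1, 4 = 4×1).
Back-substituting, 39×(-1) + 5×(8) = 1.
Scale by 4716: one solution is (-4716, 37728). Reduce m mod 5: (4, 912).
General: m = 4 + 5t, n = 912 - 39t.
m ≥ 0 ⇒ t ≥ 0; n ≥ 0 ⇒ t ≤ 23. So t ∈ [0, 23]: 24 solutions.

24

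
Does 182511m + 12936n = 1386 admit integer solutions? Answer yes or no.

yes

gcd(182511, 12936) = 21  (182511 = 14*12936 + 1407, 12936 = 9*1407 + 273, 1407 = 5*273 + 42, 273 = 6*42 + 21, 42 = 2*21).
21 divides 1386, so integer solutions exist.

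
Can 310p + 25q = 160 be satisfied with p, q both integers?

yes

gcd(310, 25) = 5.
5 divides 160, so integer solutions exist.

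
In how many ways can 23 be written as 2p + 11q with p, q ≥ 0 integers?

gcd(11, 2):
  11 = 5·2 + 1
  2 = 2·1
so gcd(11, 2) = 1.
Back-substitute for Bézout coefficients:
  1 = 11 - 5·2
  ... = 2·(-5) + 11·(1)
Scale by 23: one solution is (-115, 23). Reduce p mod 11: (6, 1).
General: p = 6 + 11t, q = 1 - 2t.
p ≥ 0 ⇒ t ≥ 0; q ≥ 0 ⇒ t ≤ 0. So t ∈ [0, 0]: 1 solution.

1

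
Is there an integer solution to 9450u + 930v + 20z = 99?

gcd(9450, 930) = 30.
gcd(30, 20) = 10.
10 does not divide 99 (remainder 9), so no integer solutions.

no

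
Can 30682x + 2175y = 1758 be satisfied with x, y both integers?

no

gcd(30682, 2175) = 29.
29 does not divide 1758 (remainder 18), so no integer solutions.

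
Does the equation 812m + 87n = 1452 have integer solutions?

no

gcd(812, 87) = 29.
29 does not divide 1452 (remainder 2), so no integer solutions.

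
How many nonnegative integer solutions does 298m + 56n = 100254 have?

gcd(298, 56) = 2.
By Bézout, 298·(-3) + 56·(16) = 2.
One solution: (7, 1753).
General: m = 7 + 28t, n = 1753 - 149t.
m ≥ 0 ⇒ t ≥ 0; n ≥ 0 ⇒ t ≤ 11. So t ∈ [0, 11]: 12 solutions.

12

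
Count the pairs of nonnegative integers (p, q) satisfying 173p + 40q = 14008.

2

gcd(173, 40) = 1.
By Bézout, 173×(-3) + 40×(13) = 1.
One solution: (16, 281).
General: p = 16 + 40t, q = 281 - 173t.
p ≥ 0 ⇒ t ≥ 0; q ≥ 0 ⇒ t ≤ 1. So t ∈ [0, 1]: 2 solutions.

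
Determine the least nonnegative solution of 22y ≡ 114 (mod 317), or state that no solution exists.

34

gcd(317, 22) = 1  (317 = 14·22 + 9, 22 = 2·9 + 4, 9 = 2·4 + 1, 4 = 4·1).
1 divides 114, so solutions exist.
Back-substituting, 22·(-72) + 317·(5) = 1.
So 22·(-72) ≡ 1 (mod 317); multiply by 114: y ≡ -8208 (mod 317).
Smallest nonnegative: y = -8208 mod 317 = 34.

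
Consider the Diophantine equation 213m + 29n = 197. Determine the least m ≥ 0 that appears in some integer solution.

11

gcd(213, 29) = 1.
1 divides 197, so solutions exist.
By Bézout, 213*(3) + 29*(-22) = 1.
Scale by 197/1 = 197: (m₀, n₀) = (591, -4334).
General solution: m = 591 + 29t, n = -4334 - 213t for integer t.
m ≥ 0: smallest is 591 mod 29 = 11 (at t = -20), with n = -74.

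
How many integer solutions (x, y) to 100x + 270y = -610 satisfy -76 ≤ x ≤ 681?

gcd(270, 100) = 10.
By Bézout, 100·(-8) + 270·(3) = 10.
Particular solution: (2, -3).
General solution: x = 2 + 27t, y = -3 - 10t for integer t.
-76 ≤ 2 + 27t ≤ 681 gives t ∈ [-2, 25], which is 28 values.

28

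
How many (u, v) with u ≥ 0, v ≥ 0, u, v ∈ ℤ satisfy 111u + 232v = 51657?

2

gcd(232, 111):
  232 = 2·111 + 10
  111 = 11·10 + 1
  10 = 10·1
so gcd(232, 111) = 1.
Back-substitute for Bézout coefficients:
  1 = 111 - 11·10
  ... = 111·(23) + 232·(-11)
Scale by 51657: one solution is (1188111, -568227). Reduce u mod 232: (39, 204).
General: u = 39 + 232t, v = 204 - 111t.
u ≥ 0 ⇒ t ≥ 0; v ≥ 0 ⇒ t ≤ 1. So t ∈ [0, 1]: 2 solutions.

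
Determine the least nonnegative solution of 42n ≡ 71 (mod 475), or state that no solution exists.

gcd(475, 42) = 1.
1 divides 71, so solutions exist.
By Bézout, 42·(-147) + 475·(13) = 1.
So 42·(-147) ≡ 1 (mod 475); multiply by 71: n ≡ -10437 (mod 475).
Smallest nonnegative: n = -10437 mod 475 = 13.

13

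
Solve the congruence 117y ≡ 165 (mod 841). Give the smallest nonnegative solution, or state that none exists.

gcd(841, 117) = 1.
1 divides 165, so solutions exist.
By Bézout, 117·(-115) + 841·(16) = 1.
So 117·(-115) ≡ 1 (mod 841); multiply by 165: y ≡ -18975 (mod 841).
Smallest nonnegative: y = -18975 mod 841 = 368.

368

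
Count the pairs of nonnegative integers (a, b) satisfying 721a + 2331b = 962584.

gcd(2331, 721) = 7  (2331 = 3·721 + 168, 721 = 4·168 + 49, 168 = 3·49 + 21, 49 = 2·21 + 7, 21 = 3·7).
Back-substituting, 721·(97) + 2331·(-30) = 7.
Scale by 137512: one solution is (13338664, -4125360). Reduce a mod 333: (16, 408).
General: a = 16 + 333t, b = 408 - 103t.
a ≥ 0 ⇒ t ≥ 0; b ≥ 0 ⇒ t ≤ 3. So t ∈ [0, 3]: 4 solutions.

4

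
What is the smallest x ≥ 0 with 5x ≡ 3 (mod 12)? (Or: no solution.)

gcd(12, 5) = 1.
1 divides 3, so solutions exist.
By Bézout, 5×(5) + 12×(-2) = 1.
So 5×(5) ≡ 1 (mod 12); multiply by 3: x ≡ 15 (mod 12).
Smallest nonnegative: x = 15 mod 12 = 3.

3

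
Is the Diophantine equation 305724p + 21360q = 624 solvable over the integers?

gcd(305724, 21360) = 12.
12 divides 624, so integer solutions exist.

yes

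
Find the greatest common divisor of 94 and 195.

1

gcd(195, 94):
  195 = 2·94 + 7
  94 = 13·7 + 3
  7 = 2·3 + 1
  3 = 3·1
so gcd(195, 94) = 1.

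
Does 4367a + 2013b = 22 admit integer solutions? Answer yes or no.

gcd(4367, 2013) = 11.
11 divides 22, so integer solutions exist.

yes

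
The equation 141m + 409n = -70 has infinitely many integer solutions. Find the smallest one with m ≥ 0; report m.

gcd(409, 141):
  409 = 2·141 + 127
  141 = 1·127 + 14
  127 = 9·14 + 1
  14 = 14·1
so gcd(409, 141) = 1.
1 divides -70, so solutions exist.
Back-substitute for Bézout coefficients:
  1 = 127 - 9·14
  ... = 141·(-29) + 409·(10)
Scale by -70/1 = -70: (m₀, n₀) = (2030, -700).
General solution: m = 2030 + 409t, n = -700 - 141t for integer t.
m ≥ 0: smallest is 2030 mod 409 = 394 (at t = -4), with n = -136.

394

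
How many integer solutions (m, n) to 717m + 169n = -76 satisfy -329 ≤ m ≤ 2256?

16

gcd(717, 169) = 1  (717 = 4×169 + 41, 169 = 4×41 + 5, 41 = 8×5 + 1, 5 = 5×1).
Back-substituting, 717×(33) + 169×(-140) = 1.
Scale by -76: particular solution (-2508, 10640); reduce m mod 169: (27, -115).
General solution: m = 27 + 169t, n = -115 - 717t for integer t.
-329 ≤ 27 + 169t ≤ 2256 gives t ∈ [-2, 13], which is 16 values.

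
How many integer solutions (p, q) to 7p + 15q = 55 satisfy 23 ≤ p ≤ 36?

1

gcd(15, 7) = 1.
By Bézout, 7·(-2) + 15·(1) = 1.
Particular solution: (10, -1).
General solution: p = 10 + 15t, q = -1 - 7t for integer t.
23 ≤ 10 + 15t ≤ 36 gives t ∈ [1, 1], which is 1 value.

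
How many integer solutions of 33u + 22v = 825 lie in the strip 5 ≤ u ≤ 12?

4

gcd(33, 22) = 11.
By Bézout, 33·(1) + 22·(-1) = 11.
Particular solution: (1, 36).
General solution: u = 1 + 2t, v = 36 - 3t for integer t.
5 ≤ 1 + 2t ≤ 12 gives t ∈ [2, 5], which is 4 values.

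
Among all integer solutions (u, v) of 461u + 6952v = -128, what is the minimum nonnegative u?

6816

gcd(6952, 461) = 1  (6952 = 15×461 + 37, 461 = 12×37 + 17, 37 = 2×17 + 3, 17 = 5×3 + 2, 3 = 1×2 + 1, 2 = 2×1).
1 divides -128, so solutions exist.
Back-substituting, 461×(-2443) + 6952×(162) = 1.
Scale by -128/1 = -128: (u₀, v₀) = (312704, -20736).
General solution: u = 312704 + 6952t, v = -20736 - 461t for integer t.
u ≥ 0: smallest is 312704 mod 6952 = 6816 (at t = -44), with v = -452.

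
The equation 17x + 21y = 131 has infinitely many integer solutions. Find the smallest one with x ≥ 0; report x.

4

gcd(21, 17):
  21 = 1×17 + 4
  17 = 4×4 + 1
  4 = 4×1
so gcd(21, 17) = 1.
1 divides 131, so solutions exist.
Back-substitute for Bézout coefficients:
  1 = 17 - 4×4
  ... = 17×(5) + 21×(-4)
Scale by 131/1 = 131: (x₀, y₀) = (655, -524).
General solution: x = 655 + 21t, y = -524 - 17t for integer t.
x ≥ 0: smallest is 655 mod 21 = 4 (at t = -31), with y = 3.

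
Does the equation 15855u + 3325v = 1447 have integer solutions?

gcd(15855, 3325) = 35  (15855 = 4·3325 + 2555, 3325 = 1·2555 + 770, 2555 = 3·770 + 245, 770 = 3·245 + 35, 245 = 7·35).
35 does not divide 1447 (remainder 12), so no integer solutions.

no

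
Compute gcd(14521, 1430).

gcd(14521, 1430):
  14521 = 10·1430 + 221
  1430 = 6·221 + 104
  221 = 2·104 + 13
  104 = 8·13
so gcd(14521, 1430) = 13.

13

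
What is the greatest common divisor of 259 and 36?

gcd(259, 36) = 1  (259 = 7*36 + 7, 36 = 5*7 + 1, 7 = 7*1).

1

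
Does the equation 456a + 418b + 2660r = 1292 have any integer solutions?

gcd(456, 418) = 38.
gcd(38, 2660) = 38.
38 divides 1292, so integer solutions exist.

yes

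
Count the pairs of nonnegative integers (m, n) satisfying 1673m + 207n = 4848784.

14

gcd(1673, 207) = 1  (1673 = 8*207 + 17, 207 = 12*17 + 3, 17 = 5*3 + 2, 3 = 1*2 + 1, 2 = 2*1).
Back-substituting, 1673*(-73) + 207*(590) = 1.
Scale by 4848784: one solution is (-353961232, 2860782560). Reduce m mod 207: (74, 22826).
General: m = 74 + 207t, n = 22826 - 1673t.
m ≥ 0 ⇒ t ≥ 0; n ≥ 0 ⇒ t ≤ 13. So t ∈ [0, 13]: 14 solutions.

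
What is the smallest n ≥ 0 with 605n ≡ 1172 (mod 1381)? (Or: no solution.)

gcd(1381, 605) = 1.
1 divides 1172, so solutions exist.
By Bézout, 605×(-105) + 1381×(46) = 1.
So 605×(-105) ≡ 1 (mod 1381); multiply by 1172: n ≡ -123060 (mod 1381).
Smallest nonnegative: n = -123060 mod 1381 = 1230.

1230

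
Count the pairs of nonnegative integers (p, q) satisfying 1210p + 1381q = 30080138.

gcd(1381, 1210) = 1.
By Bézout, 1210×(638) + 1381×(-559) = 1.
One solution: (780, 21098).
General: p = 780 + 1381t, q = 21098 - 1210t.
p ≥ 0 ⇒ t ≥ 0; q ≥ 0 ⇒ t ≤ 17. So t ∈ [0, 17]: 18 solutions.

18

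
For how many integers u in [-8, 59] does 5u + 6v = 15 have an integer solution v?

11

gcd(6, 5) = 1  (6 = 1·5 + 1, 5 = 5·1).
Back-substituting, 5·(-1) + 6·(1) = 1.
Scale by 15: particular solution (-15, 15); reduce u mod 6: (3, 0).
General solution: u = 3 + 6t, v = 0 - 5t for integer t.
-8 ≤ 3 + 6t ≤ 59 gives t ∈ [-1, 9], which is 11 values.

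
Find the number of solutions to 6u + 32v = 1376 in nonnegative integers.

15

gcd(32, 6) = 2.
By Bézout, 6·(-5) + 32·(1) = 2.
One solution: (0, 43).
General: u = 0 + 16t, v = 43 - 3t.
u ≥ 0 ⇒ t ≥ 0; v ≥ 0 ⇒ t ≤ 14. So t ∈ [0, 14]: 15 solutions.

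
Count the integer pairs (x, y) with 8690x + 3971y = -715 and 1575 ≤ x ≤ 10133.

24

gcd(8690, 3971):
  8690 = 2·3971 + 748
  3971 = 5·748 + 231
  748 = 3·231 + 55
  231 = 4·55 + 11
  55 = 5·11
so gcd(8690, 3971) = 11.
Back-substitute for Bézout coefficients:
  11 = 231 - 4·55
  ... = 8690·(-69) + 3971·(151)
Scale by -65: particular solution (4485, -9815); reduce x mod 361: (153, -335).
General solution: x = 153 + 361t, y = -335 - 790t for integer t.
1575 ≤ 153 + 361t ≤ 10133 gives t ∈ [4, 27], which is 24 values.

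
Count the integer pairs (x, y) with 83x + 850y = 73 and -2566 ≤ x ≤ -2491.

0

gcd(850, 83) = 1  (850 = 10*83 + 20, 83 = 4*20 + 3, 20 = 6*3 + 2, 3 = 1*2 + 1, 2 = 2*1).
Back-substituting, 83*(297) + 850*(-29) = 1.
Scale by 73: particular solution (21681, -2117); reduce x mod 850: (431, -42).
General solution: x = 431 + 850t, y = -42 - 83t for integer t.
-2566 ≤ 431 + 850t ≤ -2491 gives t ∈ [-3, -4], which is 0 values.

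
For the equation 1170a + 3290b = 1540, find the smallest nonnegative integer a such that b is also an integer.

gcd(3290, 1170) = 10.
10 divides 1540, so solutions exist.
By Bézout, 1170*(45) + 3290*(-16) = 10.
Scale by 1540/10 = 154: (a₀, b₀) = (6930, -2464).
General solution: a = 6930 + 329t, b = -2464 - 117t for integer t.
a ≥ 0: smallest is 6930 mod 329 = 21 (at t = -21), with b = -7.

21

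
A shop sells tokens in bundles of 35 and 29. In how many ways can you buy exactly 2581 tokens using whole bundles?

Need nonnegative integers with 35j + 29k = 2581.
gcd(35, 29) = 1, and 35·(5) + 29·(-6) = 1.
So (j₀, k₀) = (12905, -15486); general j = 12905 + 29t, k = -15486 - 35t.
j ≥ 0 ⇒ t ≥ -445; k ≥ 0 ⇒ t ≤ -443. That's 3 values of t.

3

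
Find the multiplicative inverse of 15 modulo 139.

102

gcd(139, 15) = 1.
By Bézout, 15×(-37) + 139×(4) = 1.
So 15×-37 ≡ 1 (mod 139), and -37 mod 139 = 102.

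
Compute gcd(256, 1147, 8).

gcd(1147, 256):
  1147 = 4×256 + 123
  256 = 2×123 + 10
  123 = 12×10 + 3
  10 = 3×3 + 1
  3 = 3×1
so gcd(1147, 256) = 1.
gcd(1, 8) = 1.

1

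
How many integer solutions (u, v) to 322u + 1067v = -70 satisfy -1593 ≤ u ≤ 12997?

gcd(1067, 322):
  1067 = 3*322 + 101
  322 = 3*101 + 19
  101 = 5*19 + 6
  19 = 3*6 + 1
  6 = 6*1
so gcd(1067, 322) = 1.
Back-substitute for Bézout coefficients:
  1 = 19 - 3*6
  ... = 322*(169) + 1067*(-51)
Scale by -70: particular solution (-11830, 3570); reduce u mod 1067: (974, -294).
General solution: u = 974 + 1067t, v = -294 - 322t for integer t.
-1593 ≤ 974 + 1067t ≤ 12997 gives t ∈ [-2, 11], which is 14 values.

14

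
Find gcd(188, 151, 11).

1

gcd(188, 151) = 1.
gcd(1, 11) = 1.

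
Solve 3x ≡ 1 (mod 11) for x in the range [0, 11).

4

gcd(11, 3):
  11 = 3*3 + 2
  3 = 1*2 + 1
  2 = 2*1
so gcd(11, 3) = 1.
Back-substitute for Bézout coefficients:
  1 = 3 - 1*2
  ... = 3*(4) + 11*(-1)
So 3*4 ≡ 1 (mod 11), and 4 mod 11 = 4.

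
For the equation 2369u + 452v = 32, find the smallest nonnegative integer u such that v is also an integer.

444

gcd(2369, 452):
  2369 = 5*452 + 109
  452 = 4*109 + 16
  109 = 6*16 + 13
  16 = 1*13 + 3
  13 = 4*3 + 1
  3 = 3*1
so gcd(2369, 452) = 1.
1 divides 32, so solutions exist.
Back-substitute for Bézout coefficients:
  1 = 13 - 4*3
  ... = 2369*(141) + 452*(-739)
Scale by 32/1 = 32: (u₀, v₀) = (4512, -23648).
General solution: u = 4512 + 452t, v = -23648 - 2369t for integer t.
u ≥ 0: smallest is 4512 mod 452 = 444 (at t = -9), with v = -2327.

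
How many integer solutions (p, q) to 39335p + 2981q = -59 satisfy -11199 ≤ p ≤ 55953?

22

gcd(39335, 2981):
  39335 = 13×2981 + 582
  2981 = 5×582 + 71
  582 = 8×71 + 14
  71 = 5×14 + 1
  14 = 14×1
so gcd(39335, 2981) = 1.
Back-substitute for Bézout coefficients:
  1 = 71 - 5×14
  ... = 39335×(-210) + 2981×(2771)
Scale by -59: particular solution (12390, -163489); reduce p mod 2981: (466, -6149).
General solution: p = 466 + 2981t, q = -6149 - 39335t for integer t.
-11199 ≤ 466 + 2981t ≤ 55953 gives t ∈ [-3, 18], which is 22 values.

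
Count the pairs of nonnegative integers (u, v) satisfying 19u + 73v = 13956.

gcd(73, 19) = 1.
By Bézout, 19·(-23) + 73·(6) = 1.
One solution: (66, 174).
General: u = 66 + 73t, v = 174 - 19t.
u ≥ 0 ⇒ t ≥ 0; v ≥ 0 ⇒ t ≤ 9. So t ∈ [0, 9]: 10 solutions.

10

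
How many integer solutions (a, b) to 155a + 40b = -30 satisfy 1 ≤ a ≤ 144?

18

gcd(155, 40) = 5  (155 = 3*40 + 35, 40 = 1*35 + 5, 35 = 7*5).
Back-substituting, 155*(-1) + 40*(4) = 5.
Scale by -6: particular solution (6, -24); reduce a mod 8: (6, -24).
General solution: a = 6 + 8t, b = -24 - 31t for integer t.
1 ≤ 6 + 8t ≤ 144 gives t ∈ [0, 17], which is 18 values.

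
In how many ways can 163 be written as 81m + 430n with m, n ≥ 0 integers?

0

gcd(430, 81) = 1  (430 = 5*81 + 25, 81 = 3*25 + 6, 25 = 4*6 + 1, 6 = 6*1).
Back-substituting, 81*(-69) + 430*(13) = 1.
Scale by 163: one solution is (-11247, 2119). Reduce m mod 430: (363, -68).
General: m = 363 + 430t, n = -68 - 81t.
m ≥ 0 ⇒ t ≥ 0; n ≥ 0 ⇒ t ≤ -1. So t ∈ [0, -1]: 0 solutions.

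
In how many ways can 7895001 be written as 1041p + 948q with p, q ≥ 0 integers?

24

gcd(1041, 948) = 3  (1041 = 1×948 + 93, 948 = 10×93 + 18, 93 = 5×18 + 3, 18 = 6×3).
Back-substituting, 1041×(51) + 948×(-56) = 3.
Scale by 2631667: one solution is (134215017, -147373352). Reduce p mod 316: (21, 8305).
General: p = 21 + 316t, q = 8305 - 347t.
p ≥ 0 ⇒ t ≥ 0; q ≥ 0 ⇒ t ≤ 23. So t ∈ [0, 23]: 24 solutions.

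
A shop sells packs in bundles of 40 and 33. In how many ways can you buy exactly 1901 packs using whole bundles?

1

Need nonnegative integers with 40j + 33k = 1901.
gcd(40, 33) = 1, and 40·(-14) + 33·(17) = 1.
So (j₀, k₀) = (-26614, 32317); general j = -26614 + 33t, k = 32317 - 40t.
j ≥ 0 ⇒ t ≥ 807; k ≥ 0 ⇒ t ≤ 807. That's 1 value of t.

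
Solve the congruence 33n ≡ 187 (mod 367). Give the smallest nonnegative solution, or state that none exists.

128

gcd(367, 33) = 1.
1 divides 187, so solutions exist.
By Bézout, 33·(89) + 367·(-8) = 1.
So 33·(89) ≡ 1 (mod 367); multiply by 187: n ≡ 16643 (mod 367).
Smallest nonnegative: n = 16643 mod 367 = 128.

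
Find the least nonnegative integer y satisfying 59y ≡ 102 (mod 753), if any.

525

gcd(753, 59) = 1  (753 = 12*59 + 45, 59 = 1*45 + 14, 45 = 3*14 + 3, 14 = 4*3 + 2, 3 = 1*2 + 1, 2 = 2*1).
1 divides 102, so solutions exist.
Back-substituting, 59*(-268) + 753*(21) = 1.
So 59*(-268) ≡ 1 (mod 753); multiply by 102: y ≡ -27336 (mod 753).
Smallest nonnegative: y = -27336 mod 753 = 525.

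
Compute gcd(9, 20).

1

gcd(20, 9) = 1  (20 = 2*9 + 2, 9 = 4*2 + 1, 2 = 2*1).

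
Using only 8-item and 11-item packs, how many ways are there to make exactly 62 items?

Need nonnegative integers with 8j + 11k = 62.
gcd(8, 11) = 1, and 8·(-4) + 11·(3) = 1.
So (j₀, k₀) = (-248, 186); general j = -248 + 11t, k = 186 - 8t.
j ≥ 0 ⇒ t ≥ 23; k ≥ 0 ⇒ t ≤ 23. That's 1 value of t.

1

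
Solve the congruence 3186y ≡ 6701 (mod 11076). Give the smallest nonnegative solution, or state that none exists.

gcd(11076, 3186) = 6  (11076 = 3·3186 + 1518, 3186 = 2·1518 + 150, 1518 = 10·150 + 18, 150 = 8·18 + 6, 18 = 3·6).
6 does not divide 6701, so the congruence has no solution.

no solution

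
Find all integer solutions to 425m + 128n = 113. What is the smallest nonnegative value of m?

gcd(425, 128) = 1.
1 divides 113, so solutions exist.
By Bézout, 425*(25) + 128*(-83) = 1.
Scale by 113/1 = 113: (m₀, n₀) = (2825, -9379).
General solution: m = 2825 + 128t, n = -9379 - 425t for integer t.
m ≥ 0: smallest is 2825 mod 128 = 9 (at t = -22), with n = -29.

9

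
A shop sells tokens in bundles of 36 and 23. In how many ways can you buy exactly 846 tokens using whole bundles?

Need nonnegative integers with 36j + 23k = 846.
gcd(36, 23) = 1, and 36·(-7) + 23·(11) = 1.
So (j₀, k₀) = (-5922, 9306); general j = -5922 + 23t, k = 9306 - 36t.
j ≥ 0 ⇒ t ≥ 258; k ≥ 0 ⇒ t ≤ 258. That's 1 value of t.

1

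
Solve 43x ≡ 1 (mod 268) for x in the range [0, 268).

187

gcd(268, 43) = 1  (268 = 6*43 + 10, 43 = 4*10 + 3, 10 = 3*3 + 1, 3 = 3*1).
Back-substituting, 43*(-81) + 268*(13) = 1.
So 43*-81 ≡ 1 (mod 268), and -81 mod 268 = 187.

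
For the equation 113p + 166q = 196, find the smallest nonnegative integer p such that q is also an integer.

gcd(166, 113) = 1  (166 = 1×113 + 53, 113 = 2×53 + 7, 53 = 7×7 + 4, 7 = 1×4 + 3, 4 = 1×3 + 1, 3 = 3×1).
1 divides 196, so solutions exist.
Back-substituting, 113×(-47) + 166×(32) = 1.
Scale by 196/1 = 196: (p₀, q₀) = (-9212, 6272).
General solution: p = -9212 + 166t, q = 6272 - 113t for integer t.
p ≥ 0: smallest is -9212 mod 166 = 84 (at t = 56), with q = -56.

84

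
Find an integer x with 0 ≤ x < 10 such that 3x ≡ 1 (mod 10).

gcd(10, 3) = 1  (10 = 3*3 + 1, 3 = 3*1).
Back-substituting, 3*(-3) + 10*(1) = 1.
So 3*-3 ≡ 1 (mod 10), and -3 mod 10 = 7.

7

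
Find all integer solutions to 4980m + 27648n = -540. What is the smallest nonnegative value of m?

333

gcd(27648, 4980) = 12  (27648 = 5×4980 + 2748, 4980 = 1×2748 + 2232, 2748 = 1×2232 + 516, 2232 = 4×516 + 168, 516 = 3×168 + 12, 168 = 14×12).
12 divides -540, so solutions exist.
Back-substituting, 4980×(-161) + 27648×(29) = 12.
Scale by -540/12 = -45: (m₀, n₀) = (7245, -1305).
General solution: m = 7245 + 2304t, n = -1305 - 415t for integer t.
m ≥ 0: smallest is 7245 mod 2304 = 333 (at t = -3), with n = -60.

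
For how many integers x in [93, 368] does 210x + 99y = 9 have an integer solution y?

8

gcd(210, 99) = 3.
By Bézout, 210*(-8) + 99*(17) = 3.
Particular solution: (9, -19).
General solution: x = 9 + 33t, y = -19 - 70t for integer t.
93 ≤ 9 + 33t ≤ 368 gives t ∈ [3, 10], which is 8 values.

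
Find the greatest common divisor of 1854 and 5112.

18

gcd(5112, 1854):
  5112 = 2×1854 + 1404
  1854 = 1×1404 + 450
  1404 = 3×450 + 54
  450 = 8×54 + 18
  54 = 3×18
so gcd(5112, 1854) = 18.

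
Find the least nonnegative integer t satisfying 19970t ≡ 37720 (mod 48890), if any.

2264

gcd(48890, 19970):
  48890 = 2*19970 + 8950
  19970 = 2*8950 + 2070
  8950 = 4*2070 + 670
  2070 = 3*670 + 60
  670 = 11*60 + 10
  60 = 6*10
so gcd(48890, 19970) = 10.
10 divides 37720, so solutions exist.
Back-substitute for Bézout coefficients:
  10 = 670 - 11*60
  ... = 19970*(-803) + 48890*(328)
So 19970*(-803) ≡ 10 (mod 48890); multiply by 3772: t ≡ -3028916 (mod 4889).
Smallest nonnegative: t = -3028916 mod 4889 = 2264.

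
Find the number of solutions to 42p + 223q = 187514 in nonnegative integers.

20

gcd(223, 42) = 1  (223 = 5·42 + 13, 42 = 3·13 + 3, 13 = 4·3 + 1, 3 = 3·1).
Back-substituting, 42·(-69) + 223·(13) = 1.
Scale by 187514: one solution is (-12938466, 2437682). Reduce p mod 223: (217, 800).
General: p = 217 + 223t, q = 800 - 42t.
p ≥ 0 ⇒ t ≥ 0; q ≥ 0 ⇒ t ≤ 19. So t ∈ [0, 19]: 20 solutions.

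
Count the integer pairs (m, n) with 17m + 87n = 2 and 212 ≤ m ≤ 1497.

15

gcd(87, 17) = 1  (87 = 5*17 + 2, 17 = 8*2 + 1, 2 = 2*1).
Back-substituting, 17*(41) + 87*(-8) = 1.
Scale by 2: particular solution (82, -16); reduce m mod 87: (82, -16).
General solution: m = 82 + 87t, n = -16 - 17t for integer t.
212 ≤ 82 + 87t ≤ 1497 gives t ∈ [2, 16], which is 15 values.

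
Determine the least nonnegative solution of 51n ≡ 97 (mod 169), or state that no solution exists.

98

gcd(169, 51):
  169 = 3·51 + 16
  51 = 3·16 + 3
  16 = 5·3 + 1
  3 = 3·1
so gcd(169, 51) = 1.
1 divides 97, so solutions exist.
Back-substitute for Bézout coefficients:
  1 = 16 - 5·3
  ... = 51·(-53) + 169·(16)
So 51·(-53) ≡ 1 (mod 169); multiply by 97: n ≡ -5141 (mod 169).
Smallest nonnegative: n = -5141 mod 169 = 98.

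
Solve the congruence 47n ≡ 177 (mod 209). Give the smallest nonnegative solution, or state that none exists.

gcd(209, 47) = 1.
1 divides 177, so solutions exist.
By Bézout, 47×(-40) + 209×(9) = 1.
So 47×(-40) ≡ 1 (mod 209); multiply by 177: n ≡ -7080 (mod 209).
Smallest nonnegative: n = -7080 mod 209 = 26.

26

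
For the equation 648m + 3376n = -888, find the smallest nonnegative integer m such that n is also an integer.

gcd(3376, 648):
  3376 = 5·648 + 136
  648 = 4·136 + 104
  136 = 1·104 + 32
  104 = 3·32 + 8
  32 = 4·8
so gcd(3376, 648) = 8.
8 divides -888, so solutions exist.
Back-substitute for Bézout coefficients:
  8 = 104 - 3·32
  ... = 648·(99) + 3376·(-19)
Scale by -888/8 = -111: (m₀, n₀) = (-10989, 2109).
General solution: m = -10989 + 422t, n = 2109 - 81t for integer t.
m ≥ 0: smallest is -10989 mod 422 = 405 (at t = 27), with n = -78.

405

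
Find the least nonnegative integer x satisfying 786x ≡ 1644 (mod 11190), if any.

gcd(11190, 786):
  11190 = 14·786 + 186
  786 = 4·186 + 42
  186 = 4·42 + 18
  42 = 2·18 + 6
  18 = 3·6
so gcd(11190, 786) = 6.
6 divides 1644, so solutions exist.
Back-substitute for Bézout coefficients:
  6 = 42 - 2·18
  ... = 786·(541) + 11190·(-38)
So 786·(541) ≡ 6 (mod 11190); multiply by 274: x ≡ 148234 (mod 1865).
Smallest nonnegative: x = 148234 mod 1865 = 899.

899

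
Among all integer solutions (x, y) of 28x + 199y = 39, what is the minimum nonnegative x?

gcd(199, 28):
  199 = 7×28 + 3
  28 = 9×3 + 1
  3 = 3×1
so gcd(199, 28) = 1.
1 divides 39, so solutions exist.
Back-substitute for Bézout coefficients:
  1 = 28 - 9×3
  ... = 28×(64) + 199×(-9)
Scale by 39/1 = 39: (x₀, y₀) = (2496, -351).
General solution: x = 2496 + 199t, y = -351 - 28t for integer t.
x ≥ 0: smallest is 2496 mod 199 = 108 (at t = -12), with y = -15.

108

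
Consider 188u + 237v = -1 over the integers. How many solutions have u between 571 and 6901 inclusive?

gcd(237, 188) = 1.
By Bézout, 188·(29) + 237·(-23) = 1.
Particular solution: (208, -165).
General solution: u = 208 + 237t, v = -165 - 188t for integer t.
571 ≤ 208 + 237t ≤ 6901 gives t ∈ [2, 28], which is 27 values.

27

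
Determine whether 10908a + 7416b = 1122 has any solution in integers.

no

gcd(10908, 7416) = 36  (10908 = 1*7416 + 3492, 7416 = 2*3492 + 432, 3492 = 8*432 + 36, 432 = 12*36).
36 does not divide 1122 (remainder 6), so no integer solutions.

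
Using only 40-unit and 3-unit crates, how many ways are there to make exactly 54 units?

Need nonnegative integers with 40j + 3k = 54.
gcd(40, 3) = 1, and 40·(1) + 3·(-13) = 1.
So (j₀, k₀) = (54, -702); general j = 54 + 3t, k = -702 - 40t.
j ≥ 0 ⇒ t ≥ -18; k ≥ 0 ⇒ t ≤ -18. That's 1 value of t.

1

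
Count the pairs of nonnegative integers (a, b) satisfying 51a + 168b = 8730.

3

gcd(168, 51):
  168 = 3*51 + 15
  51 = 3*15 + 6
  15 = 2*6 + 3
  6 = 2*3
so gcd(168, 51) = 3.
Back-substitute for Bézout coefficients:
  3 = 15 - 2*6
  ... = 51*(-23) + 168*(7)
Scale by 2910: one solution is (-66930, 20370). Reduce a mod 56: (46, 38).
General: a = 46 + 56t, b = 38 - 17t.
a ≥ 0 ⇒ t ≥ 0; b ≥ 0 ⇒ t ≤ 2. So t ∈ [0, 2]: 3 solutions.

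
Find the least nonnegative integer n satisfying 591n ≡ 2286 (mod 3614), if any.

3306

gcd(3614, 591) = 1  (3614 = 6*591 + 68, 591 = 8*68 + 47, 68 = 1*47 + 21, 47 = 2*21 + 5, 21 = 4*5 + 1, 5 = 5*1).
1 divides 2286, so solutions exist.
Back-substituting, 591*(-691) + 3614*(113) = 1.
So 591*(-691) ≡ 1 (mod 3614); multiply by 2286: n ≡ -1579626 (mod 3614).
Smallest nonnegative: n = -1579626 mod 3614 = 3306.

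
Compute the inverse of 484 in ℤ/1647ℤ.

gcd(1647, 484) = 1.
By Bézout, 484*(-473) + 1647*(139) = 1.
So 484*-473 ≡ 1 (mod 1647), and -473 mod 1647 = 1174.

1174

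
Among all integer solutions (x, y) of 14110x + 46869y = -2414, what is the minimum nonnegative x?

gcd(46869, 14110) = 17  (46869 = 3·14110 + 4539, 14110 = 3·4539 + 493, 4539 = 9·493 + 102, 493 = 4·102 + 85, 102 = 1·85 + 17, 85 = 5·17).
17 divides -2414, so solutions exist.
Back-substituting, 14110·(-475) + 46869·(143) = 17.
Scale by -2414/17 = -142: (x₀, y₀) = (67450, -20306).
General solution: x = 67450 + 2757t, y = -20306 - 830t for integer t.
x ≥ 0: smallest is 67450 mod 2757 = 1282 (at t = -24), with y = -386.

1282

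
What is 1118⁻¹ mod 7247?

gcd(7247, 1118) = 1  (7247 = 6×1118 + 539, 1118 = 2×539 + 40, 539 = 13×40 + 19, 40 = 2×19 + 2, 19 = 9×2 + 1, 2 = 2×1).
Back-substituting, 1118×(-3442) + 7247×(531) = 1.
So 1118×-3442 ≡ 1 (mod 7247), and -3442 mod 7247 = 3805.

3805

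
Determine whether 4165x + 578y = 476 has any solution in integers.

gcd(4165, 578):
  4165 = 7·578 + 119
  578 = 4·119 + 102
  119 = 1·102 + 17
  102 = 6·17
so gcd(4165, 578) = 17.
17 divides 476, so integer solutions exist.

yes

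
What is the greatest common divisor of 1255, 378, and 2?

1

gcd(1255, 378) = 1  (1255 = 3·378 + 121, 378 = 3·121 + 15, 121 = 8·15 + 1, 15 = 15·1).
gcd(1, 2) = 1.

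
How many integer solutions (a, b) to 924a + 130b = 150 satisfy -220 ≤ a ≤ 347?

9

gcd(924, 130):
  924 = 7×130 + 14
  130 = 9×14 + 4
  14 = 3×4 + 2
  4 = 2×2
so gcd(924, 130) = 2.
Back-substitute for Bézout coefficients:
  2 = 14 - 3×4
  ... = 924×(28) + 130×(-199)
Scale by 75: particular solution (2100, -14925); reduce a mod 65: (20, -141).
General solution: a = 20 + 65t, b = -141 - 462t for integer t.
-220 ≤ 20 + 65t ≤ 347 gives t ∈ [-3, 5], which is 9 values.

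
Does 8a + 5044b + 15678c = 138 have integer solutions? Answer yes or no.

yes

gcd(5044, 8):
  5044 = 630×8 + 4
  8 = 2×4
so gcd(5044, 8) = 4.
gcd(4, 15678) = 2.
2 divides 138, so integer solutions exist.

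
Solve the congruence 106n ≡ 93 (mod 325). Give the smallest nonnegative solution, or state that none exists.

gcd(325, 106) = 1  (325 = 3·106 + 7, 106 = 15·7 + 1, 7 = 7·1).
1 divides 93, so solutions exist.
Back-substituting, 106·(46) + 325·(-15) = 1.
So 106·(46) ≡ 1 (mod 325); multiply by 93: n ≡ 4278 (mod 325).
Smallest nonnegative: n = 4278 mod 325 = 53.

53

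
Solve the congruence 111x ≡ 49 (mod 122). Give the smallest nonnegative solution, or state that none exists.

51

gcd(122, 111) = 1.
1 divides 49, so solutions exist.
By Bézout, 111*(11) + 122*(-10) = 1.
So 111*(11) ≡ 1 (mod 122); multiply by 49: x ≡ 539 (mod 122).
Smallest nonnegative: x = 539 mod 122 = 51.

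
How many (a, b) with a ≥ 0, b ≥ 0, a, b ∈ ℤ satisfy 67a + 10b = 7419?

11

gcd(67, 10) = 1.
By Bézout, 67*(3) + 10*(-20) = 1.
One solution: (7, 695).
General: a = 7 + 10t, b = 695 - 67t.
a ≥ 0 ⇒ t ≥ 0; b ≥ 0 ⇒ t ≤ 10. So t ∈ [0, 10]: 11 solutions.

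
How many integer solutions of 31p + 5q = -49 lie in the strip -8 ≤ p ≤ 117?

gcd(31, 5):
  31 = 6×5 + 1
  5 = 5×1
so gcd(31, 5) = 1.
Back-substitute for Bézout coefficients:
  1 = 31 - 6×5
  ... = 31×(1) + 5×(-6)
Scale by -49: particular solution (-49, 294); reduce p mod 5: (1, -16).
General solution: p = 1 + 5t, q = -16 - 31t for integer t.
-8 ≤ 1 + 5t ≤ 117 gives t ∈ [-1, 23], which is 25 values.

25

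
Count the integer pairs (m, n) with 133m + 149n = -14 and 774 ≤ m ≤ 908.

gcd(149, 133) = 1  (149 = 1·133 + 16, 133 = 8·16 + 5, 16 = 3·5 + 1, 5 = 5·1).
Back-substituting, 133·(-28) + 149·(25) = 1.
Scale by -14: particular solution (392, -350); reduce m mod 149: (94, -84).
General solution: m = 94 + 149t, n = -84 - 133t for integer t.
774 ≤ 94 + 149t ≤ 908 gives t ∈ [5, 5], which is 1 value.

1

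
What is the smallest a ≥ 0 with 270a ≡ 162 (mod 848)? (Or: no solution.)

255

gcd(848, 270):
  848 = 3·270 + 38
  270 = 7·38 + 4
  38 = 9·4 + 2
  4 = 2·2
so gcd(848, 270) = 2.
2 divides 162, so solutions exist.
Back-substitute for Bézout coefficients:
  2 = 38 - 9·4
  ... = 270·(-201) + 848·(64)
So 270·(-201) ≡ 2 (mod 848); multiply by 81: a ≡ -16281 (mod 424).
Smallest nonnegative: a = -16281 mod 424 = 255.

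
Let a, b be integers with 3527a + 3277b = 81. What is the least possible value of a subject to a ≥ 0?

3238

gcd(3527, 3277) = 1.
1 divides 81, so solutions exist.
By Bézout, 3527×(485) + 3277×(-522) = 1.
Scale by 81/1 = 81: (a₀, b₀) = (39285, -42282).
General solution: a = 39285 + 3277t, b = -42282 - 3527t for integer t.
a ≥ 0: smallest is 39285 mod 3277 = 3238 (at t = -11), with b = -3485.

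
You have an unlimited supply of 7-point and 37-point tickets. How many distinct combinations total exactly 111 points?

Need nonnegative integers with 7j + 37k = 111.
gcd(7, 37) = 1, and 7·(16) + 37·(-3) = 1.
So (j₀, k₀) = (1776, -333); general j = 1776 + 37t, k = -333 - 7t.
j ≥ 0 ⇒ t ≥ -48; k ≥ 0 ⇒ t ≤ -48. That's 1 value of t.

1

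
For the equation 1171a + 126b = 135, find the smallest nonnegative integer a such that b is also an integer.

99

gcd(1171, 126):
  1171 = 9×126 + 37
  126 = 3×37 + 15
  37 = 2×15 + 7
  15 = 2×7 + 1
  7 = 7×1
so gcd(1171, 126) = 1.
1 divides 135, so solutions exist.
Back-substitute for Bézout coefficients:
  1 = 15 - 2×7
  ... = 1171×(-17) + 126×(158)
Scale by 135/1 = 135: (a₀, b₀) = (-2295, 21330).
General solution: a = -2295 + 126t, b = 21330 - 1171t for integer t.
a ≥ 0: smallest is -2295 mod 126 = 99 (at t = 19), with b = -919.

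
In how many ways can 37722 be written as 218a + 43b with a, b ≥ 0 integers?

4

gcd(218, 43) = 1  (218 = 5·43 + 3, 43 = 14·3 + 1, 3 = 3·1).
Back-substituting, 218·(-14) + 43·(71) = 1.
Scale by 37722: one solution is (-528108, 2678262). Reduce a mod 43: (18, 786).
General: a = 18 + 43t, b = 786 - 218t.
a ≥ 0 ⇒ t ≥ 0; b ≥ 0 ⇒ t ≤ 3. So t ∈ [0, 3]: 4 solutions.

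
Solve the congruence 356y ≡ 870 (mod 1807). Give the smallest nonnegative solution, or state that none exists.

642

gcd(1807, 356) = 1.
1 divides 870, so solutions exist.
By Bézout, 356*(736) + 1807*(-145) = 1.
So 356*(736) ≡ 1 (mod 1807); multiply by 870: y ≡ 640320 (mod 1807).
Smallest nonnegative: y = 640320 mod 1807 = 642.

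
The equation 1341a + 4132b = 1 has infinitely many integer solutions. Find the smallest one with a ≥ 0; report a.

gcd(4132, 1341) = 1.
1 divides 1, so solutions exist.
By Bézout, 1341·(-1251) + 4132·(406) = 1.
Scale by 1/1 = 1: (a₀, b₀) = (-1251, 406).
General solution: a = -1251 + 4132t, b = 406 - 1341t for integer t.
a ≥ 0: smallest is -1251 mod 4132 = 2881 (at t = 1), with b = -935.

2881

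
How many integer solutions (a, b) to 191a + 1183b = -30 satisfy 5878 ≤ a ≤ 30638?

21

gcd(1183, 191) = 1.
By Bézout, 191×(-192) + 1183×(31) = 1.
Particular solution: (1028, -166).
General solution: a = 1028 + 1183t, b = -166 - 191t for integer t.
5878 ≤ 1028 + 1183t ≤ 30638 gives t ∈ [5, 25], which is 21 values.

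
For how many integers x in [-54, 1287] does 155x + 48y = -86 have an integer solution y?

gcd(155, 48):
  155 = 3*48 + 11
  48 = 4*11 + 4
  11 = 2*4 + 3
  4 = 1*3 + 1
  3 = 3*1
so gcd(155, 48) = 1.
Back-substitute for Bézout coefficients:
  1 = 4 - 1*3
  ... = 155*(-13) + 48*(42)
Scale by -86: particular solution (1118, -3612); reduce x mod 48: (14, -47).
General solution: x = 14 + 48t, y = -47 - 155t for integer t.
-54 ≤ 14 + 48t ≤ 1287 gives t ∈ [-1, 26], which is 28 values.

28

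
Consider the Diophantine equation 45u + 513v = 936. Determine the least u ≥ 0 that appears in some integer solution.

gcd(513, 45):
  513 = 11*45 + 18
  45 = 2*18 + 9
  18 = 2*9
so gcd(513, 45) = 9.
9 divides 936, so solutions exist.
Back-substitute for Bézout coefficients:
  9 = 45 - 2*18
  ... = 45*(23) + 513*(-2)
Scale by 936/9 = 104: (u₀, v₀) = (2392, -208).
General solution: u = 2392 + 57t, v = -208 - 5t for integer t.
u ≥ 0: smallest is 2392 mod 57 = 55 (at t = -41), with v = -3.

55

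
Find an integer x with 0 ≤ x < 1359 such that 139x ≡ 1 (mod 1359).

88

gcd(1359, 139):
  1359 = 9*139 + 108
  139 = 1*108 + 31
  108 = 3*31 + 15
  31 = 2*15 + 1
  15 = 15*1
so gcd(1359, 139) = 1.
Back-substitute for Bézout coefficients:
  1 = 31 - 2*15
  ... = 139*(88) + 1359*(-9)
So 139*88 ≡ 1 (mod 1359), and 88 mod 1359 = 88.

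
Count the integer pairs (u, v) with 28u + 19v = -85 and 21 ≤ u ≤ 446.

22

gcd(28, 19):
  28 = 1·19 + 9
  19 = 2·9 + 1
  9 = 9·1
so gcd(28, 19) = 1.
Back-substitute for Bézout coefficients:
  1 = 19 - 2·9
  ... = 28·(-2) + 19·(3)
Scale by -85: particular solution (170, -255); reduce u mod 19: (18, -31).
General solution: u = 18 + 19t, v = -31 - 28t for integer t.
21 ≤ 18 + 19t ≤ 446 gives t ∈ [1, 22], which is 22 values.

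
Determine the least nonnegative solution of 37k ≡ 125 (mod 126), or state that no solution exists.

gcd(126, 37) = 1  (126 = 3·37 + 15, 37 = 2·15 + 7, 15 = 2·7 + 1, 7 = 7·1).
1 divides 125, so solutions exist.
Back-substituting, 37·(-17) + 126·(5) = 1.
So 37·(-17) ≡ 1 (mod 126); multiply by 125: k ≡ -2125 (mod 126).
Smallest nonnegative: k = -2125 mod 126 = 17.

17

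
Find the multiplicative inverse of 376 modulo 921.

gcd(921, 376) = 1.
By Bézout, 376*(-218) + 921*(89) = 1.
So 376*-218 ≡ 1 (mod 921), and -218 mod 921 = 703.

703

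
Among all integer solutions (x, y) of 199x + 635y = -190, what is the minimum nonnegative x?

15

gcd(635, 199) = 1.
1 divides -190, so solutions exist.
By Bézout, 199×(284) + 635×(-89) = 1.
Scale by -190/1 = -190: (x₀, y₀) = (-53960, 16910).
General solution: x = -53960 + 635t, y = 16910 - 199t for integer t.
x ≥ 0: smallest is -53960 mod 635 = 15 (at t = 85), with y = -5.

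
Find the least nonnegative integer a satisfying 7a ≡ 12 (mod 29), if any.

gcd(29, 7):
  29 = 4*7 + 1
  7 = 7*1
so gcd(29, 7) = 1.
1 divides 12, so solutions exist.
Back-substitute for Bézout coefficients:
  1 = 29 - 4*7
  ... = 7*(-4) + 29*(1)
So 7*(-4) ≡ 1 (mod 29); multiply by 12: a ≡ -48 (mod 29).
Smallest nonnegative: a = -48 mod 29 = 10.

10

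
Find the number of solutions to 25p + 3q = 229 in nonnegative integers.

gcd(25, 3) = 1  (25 = 8*3 + 1, 3 = 3*1).
Back-substituting, 25*(1) + 3*(-8) = 1.
Scale by 229: one solution is (229, -1832). Reduce p mod 3: (1, 68).
General: p = 1 + 3t, q = 68 - 25t.
p ≥ 0 ⇒ t ≥ 0; q ≥ 0 ⇒ t ≤ 2. So t ∈ [0, 2]: 3 solutions.

3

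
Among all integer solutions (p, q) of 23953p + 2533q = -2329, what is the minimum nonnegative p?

44

gcd(23953, 2533) = 17  (23953 = 9*2533 + 1156, 2533 = 2*1156 + 221, 1156 = 5*221 + 51, 221 = 4*51 + 17, 51 = 3*17).
17 divides -2329, so solutions exist.
Back-substituting, 23953*(-46) + 2533*(435) = 17.
Scale by -2329/17 = -137: (p₀, q₀) = (6302, -59595).
General solution: p = 6302 + 149t, q = -59595 - 1409t for integer t.
p ≥ 0: smallest is 6302 mod 149 = 44 (at t = -42), with q = -417.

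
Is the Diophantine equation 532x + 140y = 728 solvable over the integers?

gcd(532, 140) = 28.
28 divides 728, so integer solutions exist.

yes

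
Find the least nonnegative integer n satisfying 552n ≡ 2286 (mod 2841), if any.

385

gcd(2841, 552):
  2841 = 5*552 + 81
  552 = 6*81 + 66
  81 = 1*66 + 15
  66 = 4*15 + 6
  15 = 2*6 + 3
  6 = 2*3
so gcd(2841, 552) = 3.
3 divides 2286, so solutions exist.
Back-substitute for Bézout coefficients:
  3 = 15 - 2*6
  ... = 552*(-386) + 2841*(75)
So 552*(-386) ≡ 3 (mod 2841); multiply by 762: n ≡ -294132 (mod 947).
Smallest nonnegative: n = -294132 mod 947 = 385.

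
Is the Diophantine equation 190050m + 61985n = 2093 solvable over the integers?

gcd(190050, 61985) = 35  (190050 = 3·61985 + 4095, 61985 = 15·4095 + 560, 4095 = 7·560 + 175, 560 = 3·175 + 35, 175 = 5·35).
35 does not divide 2093 (remainder 28), so no integer solutions.

no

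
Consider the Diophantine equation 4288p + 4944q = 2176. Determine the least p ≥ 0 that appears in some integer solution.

gcd(4944, 4288) = 16  (4944 = 1*4288 + 656, 4288 = 6*656 + 352, 656 = 1*352 + 304, 352 = 1*304 + 48, 304 = 6*48 + 16, 48 = 3*16).
16 divides 2176, so solutions exist.
Back-substituting, 4288*(-98) + 4944*(85) = 16.
Scale by 2176/16 = 136: (p₀, q₀) = (-13328, 11560).
General solution: p = -13328 + 309t, q = 11560 - 268t for integer t.
p ≥ 0: smallest is -13328 mod 309 = 268 (at t = 44), with q = -232.

268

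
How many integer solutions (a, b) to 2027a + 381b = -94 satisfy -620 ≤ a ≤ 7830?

22

gcd(2027, 381):
  2027 = 5×381 + 122
  381 = 3×122 + 15
  122 = 8×15 + 2
  15 = 7×2 + 1
  2 = 2×1
so gcd(2027, 381) = 1.
Back-substitute for Bézout coefficients:
  1 = 15 - 7×2
  ... = 2027×(-178) + 381×(947)
Scale by -94: particular solution (16732, -89018); reduce a mod 381: (349, -1857).
General solution: a = 349 + 381t, b = -1857 - 2027t for integer t.
-620 ≤ 349 + 381t ≤ 7830 gives t ∈ [-2, 19], which is 22 values.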